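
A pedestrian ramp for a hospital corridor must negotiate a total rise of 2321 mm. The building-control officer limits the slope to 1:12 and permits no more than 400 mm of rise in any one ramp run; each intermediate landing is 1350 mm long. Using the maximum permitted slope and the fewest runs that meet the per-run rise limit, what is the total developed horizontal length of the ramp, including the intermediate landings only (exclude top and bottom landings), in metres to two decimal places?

34.60 m

At most 400 each: 2321/400 = 5.80, giving 6 ramp runs. That means 5 intermediate landings.
Ramp run (horizontal) at 1:12: 2321 × 12 = 27852 mm.
5 intermediate landings contribute 5 × 1350 = 6750 mm.
Total developed length = 27852 + 6750 = 34602 mm.
= 34.60 m.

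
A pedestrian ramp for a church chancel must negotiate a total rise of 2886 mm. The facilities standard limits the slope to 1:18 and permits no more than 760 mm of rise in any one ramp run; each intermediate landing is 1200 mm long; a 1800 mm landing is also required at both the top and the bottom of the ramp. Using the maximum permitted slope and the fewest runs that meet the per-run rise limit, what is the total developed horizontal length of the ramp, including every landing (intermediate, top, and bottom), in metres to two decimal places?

At most 760 each: 2886/760 = 3.80, giving 4 ramp runs. That means 3 intermediate landings.
Ramp run (horizontal) at 1:18: 2886 × 18 = 51948 mm.
Intermediate landings: 3 × 1200 = 3600 mm.
Top and bottom landings: 2 × 1800 = 3600 mm.
Total = 51948 + 3600 + 3600 = 59148 mm.
= 59.15 m.

59.15 m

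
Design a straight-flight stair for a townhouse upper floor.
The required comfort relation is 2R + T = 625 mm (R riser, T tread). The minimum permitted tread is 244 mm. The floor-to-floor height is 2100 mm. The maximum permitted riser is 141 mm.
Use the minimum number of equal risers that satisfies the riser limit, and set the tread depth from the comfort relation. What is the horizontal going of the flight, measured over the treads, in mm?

At most 141 each: 2100/141 = 14.89, giving 15 risers.
Riser R = 2100 / 15 = 140 mm, within the 141 mm limit.
T = 625 − 2·140 = 345 mm, which satisfies the 244 mm minimum.
15 risers give 14 treads; going = 14 × 345 = 4830 mm.

4830 mm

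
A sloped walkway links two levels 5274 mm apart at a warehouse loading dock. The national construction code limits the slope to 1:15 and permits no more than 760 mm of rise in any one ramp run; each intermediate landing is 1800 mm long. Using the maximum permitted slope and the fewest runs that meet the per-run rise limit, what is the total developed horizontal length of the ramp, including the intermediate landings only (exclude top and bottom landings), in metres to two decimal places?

89.91 m

5274 / 760 = 6.939 → round up to 7 ramp runs. That means 6 intermediate landings.
Ramp run (horizontal) at 1:15: 5274 × 15 = 79110 mm.
Intermediate landings: 6 × 1800 = 10800 mm.
Total developed length = 79110 + 10800 = 89910 mm.
= 89.91 m.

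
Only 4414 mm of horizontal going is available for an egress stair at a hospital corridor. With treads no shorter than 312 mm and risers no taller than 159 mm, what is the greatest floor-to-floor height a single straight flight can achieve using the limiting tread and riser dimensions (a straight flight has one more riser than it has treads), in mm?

2385 mm

4414 / 312 = 14.15, so 14 treads fit.
Risers = treads + 1 = 15.
Maximum height = 15 × 159 = 2385 mm.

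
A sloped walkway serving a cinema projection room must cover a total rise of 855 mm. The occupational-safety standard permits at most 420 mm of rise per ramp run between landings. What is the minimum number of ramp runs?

At most 420 each: 855/420 = 2.04, giving 3 ramp runs.

3 runs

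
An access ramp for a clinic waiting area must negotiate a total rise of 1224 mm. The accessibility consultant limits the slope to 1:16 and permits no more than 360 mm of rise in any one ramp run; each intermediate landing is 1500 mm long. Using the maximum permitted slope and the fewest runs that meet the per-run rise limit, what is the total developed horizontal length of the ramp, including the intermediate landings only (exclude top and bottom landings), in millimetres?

At most 360 each: 1224/360 = 3.40, giving 4 ramp runs. That means 3 intermediate landings.
Horizontal run for 1224 mm of rise at 1:16 is 1224 × 16 = 19584 mm.
3 intermediate landings contribute 3 × 1500 = 4500 mm.
Total developed length = 19584 + 4500 = 24084 mm.

24084 mm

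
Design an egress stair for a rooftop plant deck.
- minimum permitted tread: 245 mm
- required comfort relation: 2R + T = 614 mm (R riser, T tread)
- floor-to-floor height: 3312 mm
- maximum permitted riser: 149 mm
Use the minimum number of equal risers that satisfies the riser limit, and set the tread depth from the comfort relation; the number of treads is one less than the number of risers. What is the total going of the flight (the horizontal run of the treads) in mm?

7172 mm

3312 / 149 = 22.228 → round up to 23 risers.
Each riser is 3312/23 = 144 mm (≤ 149 mm).
T = 614 − 2·144 = 326 mm, which satisfies the 245 mm minimum.
23 risers give 22 treads; going = 22 × 326 = 7172 mm.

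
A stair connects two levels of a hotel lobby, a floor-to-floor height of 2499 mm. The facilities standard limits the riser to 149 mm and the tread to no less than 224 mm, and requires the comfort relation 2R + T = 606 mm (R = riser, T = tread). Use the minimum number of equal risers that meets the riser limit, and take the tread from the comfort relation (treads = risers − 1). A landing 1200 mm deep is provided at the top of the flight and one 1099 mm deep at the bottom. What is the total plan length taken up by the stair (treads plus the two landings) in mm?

2499 / 149 = 16.77, so 17 risers are needed.
Each riser is 2499/17 = 147 mm (≤ 149 mm).
Tread T = 606 − 2 × 147 = 312 mm (≥ 224 mm).
Going = (17 − 1) × 312 = 4992 mm.
Enclosure = 4992 + 1200 + 1099 = 7291 mm.

7291 mm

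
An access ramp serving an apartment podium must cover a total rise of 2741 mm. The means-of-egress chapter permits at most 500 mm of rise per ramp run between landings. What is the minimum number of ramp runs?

⌈2741/500⌉ = 6 ramp runs.

6 runs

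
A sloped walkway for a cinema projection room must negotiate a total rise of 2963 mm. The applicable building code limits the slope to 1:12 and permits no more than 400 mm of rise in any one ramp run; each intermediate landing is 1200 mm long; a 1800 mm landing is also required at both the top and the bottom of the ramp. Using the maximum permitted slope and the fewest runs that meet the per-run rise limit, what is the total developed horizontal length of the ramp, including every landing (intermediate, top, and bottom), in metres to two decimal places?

47.56 m

2963 / 400 = 7.407 → round up to 8 ramp runs. That means 7 intermediate landings.
Horizontal run for 2963 mm of rise at 1:12 is 2963 × 12 = 35556 mm.
Intermediate landings: 7 × 1200 = 8400 mm.
Top and bottom landings: 2 × 1800 = 3600 mm.
Total = 35556 + 8400 + 3600 = 47556 mm.
= 47.56 m.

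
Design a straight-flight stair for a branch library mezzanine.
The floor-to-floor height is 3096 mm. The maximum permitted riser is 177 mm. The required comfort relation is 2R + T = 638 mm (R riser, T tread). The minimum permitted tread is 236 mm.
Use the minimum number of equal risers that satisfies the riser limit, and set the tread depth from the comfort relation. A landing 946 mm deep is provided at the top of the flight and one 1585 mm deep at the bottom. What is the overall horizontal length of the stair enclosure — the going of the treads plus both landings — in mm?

3096 / 177 = 17.49, so 18 risers are needed.
Each riser is 3096/18 = 172 mm (≤ 177 mm).
T = 638 − 2·172 = 294 mm, which satisfies the 236 mm minimum.
Going = (18 − 1) × 294 = 4998 mm.
Enclosure = 4998 + 946 + 1585 = 7529 mm.

7529 mm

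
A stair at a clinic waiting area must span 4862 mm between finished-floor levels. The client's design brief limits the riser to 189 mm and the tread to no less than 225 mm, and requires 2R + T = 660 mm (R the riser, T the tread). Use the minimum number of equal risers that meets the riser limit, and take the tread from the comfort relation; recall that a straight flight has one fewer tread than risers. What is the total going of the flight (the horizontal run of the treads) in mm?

7150 mm

⌈4862/189⌉ = 26 risers.
Riser R = 4862 / 26 = 187 mm, within the 189 mm limit.
T = 660 − 2·187 = 286 mm, which satisfies the 225 mm minimum.
Going = (26 − 1) × 286 = 7150 mm.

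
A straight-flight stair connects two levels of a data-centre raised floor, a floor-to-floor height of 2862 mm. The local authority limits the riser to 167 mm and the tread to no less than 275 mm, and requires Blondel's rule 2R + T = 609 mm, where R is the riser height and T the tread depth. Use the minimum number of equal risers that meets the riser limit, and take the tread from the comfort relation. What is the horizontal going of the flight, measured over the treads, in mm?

4947 mm

⌈2862/167⌉ = 18 risers.
Riser R = 2862 / 18 = 159 mm, within the 167 mm limit.
Tread T = 609 − 2 × 159 = 291 mm (≥ 275 mm).
18 risers give 17 treads; going = 17 × 291 = 4947 mm.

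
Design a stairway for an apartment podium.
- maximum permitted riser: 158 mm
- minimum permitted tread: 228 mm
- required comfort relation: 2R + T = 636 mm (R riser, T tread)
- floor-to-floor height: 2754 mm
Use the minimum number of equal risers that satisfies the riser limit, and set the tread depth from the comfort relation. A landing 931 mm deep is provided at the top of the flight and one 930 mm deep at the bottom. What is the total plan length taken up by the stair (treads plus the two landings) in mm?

7471 mm

2754 / 158 = 17.430 → round up to 18 risers.
R = 2754 ÷ 18 = 153 mm.
From 2R + T = 636: T = 636 − 306 = 330 mm.
18 risers give 17 treads; going = 17 × 330 = 5610 mm.
Enclosure = 5610 + 931 + 930 = 7471 mm.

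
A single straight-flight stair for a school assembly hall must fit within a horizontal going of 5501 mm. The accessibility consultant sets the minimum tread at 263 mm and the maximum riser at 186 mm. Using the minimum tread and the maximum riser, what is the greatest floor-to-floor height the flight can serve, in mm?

3906 mm

Treads that fit: ⌊5501 / 263⌋ = 20.
Risers = treads + 1 = 21.
Maximum height = 21 × 186 = 3906 mm.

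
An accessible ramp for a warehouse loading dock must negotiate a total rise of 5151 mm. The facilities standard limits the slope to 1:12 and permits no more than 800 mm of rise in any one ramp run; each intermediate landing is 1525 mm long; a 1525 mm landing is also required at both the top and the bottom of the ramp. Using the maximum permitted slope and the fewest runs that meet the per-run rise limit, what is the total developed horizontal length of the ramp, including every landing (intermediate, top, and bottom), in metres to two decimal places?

74.01 m

At most 800 each: 5151/800 = 6.44, giving 7 ramp runs. That means 6 intermediate landings.
Ramp run (horizontal) at 1:12: 5151 × 12 = 61812 mm.
6 intermediate landings contribute 6 × 1525 = 9150 mm.
Top and bottom landings: 2 × 1525 = 3050 mm.
Total = 61812 + 9150 + 3050 = 74012 mm.
= 74.01 m.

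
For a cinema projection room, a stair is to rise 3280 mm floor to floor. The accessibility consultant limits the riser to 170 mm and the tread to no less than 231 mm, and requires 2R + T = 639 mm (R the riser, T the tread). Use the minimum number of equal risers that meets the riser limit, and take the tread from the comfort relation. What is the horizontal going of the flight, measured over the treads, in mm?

3280 / 170 = 19.29, so 20 risers are needed.
Riser R = 3280 / 20 = 164 mm, within the 170 mm limit.
Tread T = 639 − 2 × 164 = 311 mm (≥ 231 mm).
Treads = 20 − 1 = 19; going = 19 × 311 = 5909 mm.

5909 mm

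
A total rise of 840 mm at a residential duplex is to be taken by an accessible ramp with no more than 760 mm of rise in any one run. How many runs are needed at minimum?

840 / 760 = 1.11, so 2 ramp runs are needed.

2 runs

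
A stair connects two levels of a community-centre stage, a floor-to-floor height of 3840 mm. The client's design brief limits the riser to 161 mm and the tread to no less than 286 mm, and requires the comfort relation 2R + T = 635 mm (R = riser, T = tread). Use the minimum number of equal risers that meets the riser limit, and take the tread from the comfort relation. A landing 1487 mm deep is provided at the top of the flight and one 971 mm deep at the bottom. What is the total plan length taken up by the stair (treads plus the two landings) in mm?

9703 mm

3840 / 161 = 23.851 → round up to 24 risers.
Each riser is 3840/24 = 160 mm (≤ 161 mm).
Tread T = 635 − 2 × 160 = 315 mm (≥ 286 mm).
Treads = 24 − 1 = 23; going = 23 × 315 = 7245 mm.
Add landings: 7245 + 1487 + 971 = 9703 mm.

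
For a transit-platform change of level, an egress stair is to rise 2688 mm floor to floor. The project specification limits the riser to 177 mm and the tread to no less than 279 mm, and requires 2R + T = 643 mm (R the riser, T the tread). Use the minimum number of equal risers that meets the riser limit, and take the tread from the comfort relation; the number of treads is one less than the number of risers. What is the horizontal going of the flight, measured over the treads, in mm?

At most 177 each: 2688/177 = 15.19, giving 16 risers.
Each riser is 2688/16 = 168 mm (≤ 177 mm).
T = 643 − 2·168 = 307 mm, which satisfies the 279 mm minimum.
Treads = 16 − 1 = 15; going = 15 × 307 = 4605 mm.

4605 mm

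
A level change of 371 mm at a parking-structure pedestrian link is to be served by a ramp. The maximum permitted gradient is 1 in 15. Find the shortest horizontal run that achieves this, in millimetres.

5565 mm

At 1:15 the run is 15 × 371 = 5565 mm.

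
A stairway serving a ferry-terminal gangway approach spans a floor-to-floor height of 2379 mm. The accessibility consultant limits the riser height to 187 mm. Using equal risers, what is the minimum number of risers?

13 risers

⌈2379/187⌉ = 13 risers.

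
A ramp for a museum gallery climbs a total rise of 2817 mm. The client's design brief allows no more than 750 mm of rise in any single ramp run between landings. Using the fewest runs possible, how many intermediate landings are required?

3 intermediate landings

2817 / 750 = 3.756 → round up to 4 ramp runs.
4 runs are separated by 3 intermediate landings.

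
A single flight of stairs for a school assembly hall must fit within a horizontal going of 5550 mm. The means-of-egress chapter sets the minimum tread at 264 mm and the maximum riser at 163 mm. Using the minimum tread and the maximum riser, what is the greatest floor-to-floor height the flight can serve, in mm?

3586 mm

5550 / 264 = 21.02, so 21 treads fit.
Risers = treads + 1 = 22.
Maximum height = 22 × 163 = 3586 mm.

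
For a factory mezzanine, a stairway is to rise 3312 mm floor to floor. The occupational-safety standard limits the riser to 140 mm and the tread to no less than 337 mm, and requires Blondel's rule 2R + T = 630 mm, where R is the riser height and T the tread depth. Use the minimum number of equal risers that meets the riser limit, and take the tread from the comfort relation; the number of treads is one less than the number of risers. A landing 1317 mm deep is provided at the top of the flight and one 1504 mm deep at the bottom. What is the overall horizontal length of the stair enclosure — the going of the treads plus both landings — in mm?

At most 140 each: 3312/140 = 23.66, giving 24 risers.
Each riser is 3312/24 = 138 mm (≤ 140 mm).
From 2R + T = 630: T = 630 − 276 = 354 mm.
Going = (24 − 1) × 354 = 8142 mm.
Add landings: 8142 + 1317 + 1504 = 10963 mm.

10963 mm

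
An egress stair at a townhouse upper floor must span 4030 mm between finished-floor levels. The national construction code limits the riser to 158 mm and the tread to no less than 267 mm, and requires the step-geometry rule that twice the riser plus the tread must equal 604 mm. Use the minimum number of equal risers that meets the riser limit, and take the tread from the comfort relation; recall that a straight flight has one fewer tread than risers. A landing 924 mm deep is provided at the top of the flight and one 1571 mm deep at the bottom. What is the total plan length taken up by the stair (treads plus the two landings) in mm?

9845 mm

At most 158 each: 4030/158 = 25.51, giving 26 risers.
Each riser is 4030/26 = 155 mm (≤ 158 mm).
From 2R + T = 604: T = 604 − 310 = 294 mm.
26 risers give 25 treads; going = 25 × 294 = 7350 mm.
Add landings: 7350 + 924 + 1571 = 9845 mm.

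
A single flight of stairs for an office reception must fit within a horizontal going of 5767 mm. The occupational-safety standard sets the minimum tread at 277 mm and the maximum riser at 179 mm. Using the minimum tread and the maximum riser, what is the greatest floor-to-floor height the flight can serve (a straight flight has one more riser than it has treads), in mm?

3759 mm

5767 / 277 = 20.82, so 20 treads fit.
Risers = treads + 1 = 21.
Maximum height = 21 × 179 = 3759 mm.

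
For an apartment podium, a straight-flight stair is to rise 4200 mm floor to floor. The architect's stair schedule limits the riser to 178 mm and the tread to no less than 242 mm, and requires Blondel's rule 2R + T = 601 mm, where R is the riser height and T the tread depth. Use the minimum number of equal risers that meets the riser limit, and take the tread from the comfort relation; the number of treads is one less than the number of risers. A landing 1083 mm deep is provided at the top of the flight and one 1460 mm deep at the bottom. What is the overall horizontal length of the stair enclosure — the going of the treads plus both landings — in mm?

8316 mm

⌈4200/178⌉ = 24 risers.
R = 4200 ÷ 24 = 175 mm.
From 2R + T = 601: T = 601 − 350 = 251 mm.
24 risers give 23 treads; going = 23 × 251 = 5773 mm.
Add landings: 5773 + 1083 + 1460 = 8316 mm.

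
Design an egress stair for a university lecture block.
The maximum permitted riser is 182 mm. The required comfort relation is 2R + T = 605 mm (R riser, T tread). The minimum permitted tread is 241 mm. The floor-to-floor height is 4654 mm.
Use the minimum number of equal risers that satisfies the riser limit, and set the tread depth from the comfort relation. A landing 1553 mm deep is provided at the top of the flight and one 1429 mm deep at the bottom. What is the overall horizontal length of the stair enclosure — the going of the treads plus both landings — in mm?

At most 182 each: 4654/182 = 25.57, giving 26 risers.
Riser R = 4654 / 26 = 179 mm, within the 182 mm limit.
T = 605 − 2·179 = 247 mm, which satisfies the 241 mm minimum.
26 risers give 25 treads; going = 25 × 247 = 6175 mm.
Enclosure = 6175 + 1553 + 1429 = 9157 mm.

9157 mm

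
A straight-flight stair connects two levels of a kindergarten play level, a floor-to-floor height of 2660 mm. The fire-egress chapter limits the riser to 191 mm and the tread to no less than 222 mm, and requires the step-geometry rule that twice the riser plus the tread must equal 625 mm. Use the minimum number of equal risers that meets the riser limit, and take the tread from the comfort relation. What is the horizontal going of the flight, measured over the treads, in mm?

3185 mm

⌈2660/191⌉ = 14 risers.
Each riser is 2660/14 = 190 mm (≤ 191 mm).
Tread T = 625 − 2 × 190 = 245 mm (≥ 222 mm).
Going = (14 − 1) × 245 = 3185 mm.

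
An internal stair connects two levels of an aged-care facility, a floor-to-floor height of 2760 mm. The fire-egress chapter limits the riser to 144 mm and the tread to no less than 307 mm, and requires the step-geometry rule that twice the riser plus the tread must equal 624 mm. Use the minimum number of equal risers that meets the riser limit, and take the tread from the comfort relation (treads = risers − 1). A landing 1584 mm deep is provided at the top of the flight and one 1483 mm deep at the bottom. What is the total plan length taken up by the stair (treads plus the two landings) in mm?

⌈2760/144⌉ = 20 risers.
Each riser is 2760/20 = 138 mm (≤ 144 mm).
From 2R + T = 624: T = 624 − 276 = 348 mm.
Treads = 20 − 1 = 19; going = 19 × 348 = 6612 mm.
Add landings: 6612 + 1584 + 1483 = 9679 mm.

9679 mm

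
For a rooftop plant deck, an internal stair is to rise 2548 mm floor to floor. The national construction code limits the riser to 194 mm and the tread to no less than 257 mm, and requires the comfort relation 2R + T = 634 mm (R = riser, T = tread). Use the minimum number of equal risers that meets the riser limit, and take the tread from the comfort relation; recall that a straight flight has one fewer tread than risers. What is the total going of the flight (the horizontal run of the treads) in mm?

2548 / 194 = 13.13, so 14 risers are needed.
R = 2548 ÷ 14 = 182 mm.
Tread T = 634 − 2 × 182 = 270 mm (≥ 257 mm).
Going = (14 − 1) × 270 = 3510 mm.

3510 mm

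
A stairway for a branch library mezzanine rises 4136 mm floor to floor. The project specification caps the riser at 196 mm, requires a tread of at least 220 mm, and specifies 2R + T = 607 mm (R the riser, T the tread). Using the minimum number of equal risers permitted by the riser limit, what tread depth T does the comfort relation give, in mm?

4136 / 196 = 21.102 → round up to 22 risers.
Riser R = 4136 / 22 = 188 mm, within the 196 mm limit.
T = 607 − 2·188 = 231 mm, which satisfies the 220 mm minimum.

231 mm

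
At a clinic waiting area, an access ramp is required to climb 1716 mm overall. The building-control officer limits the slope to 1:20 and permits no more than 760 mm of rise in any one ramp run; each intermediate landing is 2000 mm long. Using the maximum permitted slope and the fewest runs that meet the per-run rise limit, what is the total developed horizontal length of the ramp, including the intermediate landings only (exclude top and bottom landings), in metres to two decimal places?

1716 / 760 = 2.26, so 3 ramp runs are needed. That means 2 intermediate landings.
Ramp run (horizontal) at 1:20: 1716 × 20 = 34320 mm.
Intermediate landings: 2 × 2000 = 4000 mm.
Total developed length = 34320 + 4000 = 38320 mm.
= 38.32 m.

38.32 m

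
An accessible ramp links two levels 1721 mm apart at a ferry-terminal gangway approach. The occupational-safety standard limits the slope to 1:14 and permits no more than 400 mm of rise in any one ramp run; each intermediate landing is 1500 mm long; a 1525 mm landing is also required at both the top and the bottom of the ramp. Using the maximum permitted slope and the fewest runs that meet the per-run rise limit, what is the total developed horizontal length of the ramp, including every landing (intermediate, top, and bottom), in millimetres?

1721 / 400 = 4.303 → round up to 5 ramp runs. That means 4 intermediate landings.
Horizontal run for 1721 mm of rise at 1:14 is 1721 × 14 = 24094 mm.
Intermediate landings: 4 × 1500 = 6000 mm.
Top and bottom landings: 2 × 1525 = 3050 mm.
Total = 24094 + 6000 + 3050 = 33144 mm.

33144 mm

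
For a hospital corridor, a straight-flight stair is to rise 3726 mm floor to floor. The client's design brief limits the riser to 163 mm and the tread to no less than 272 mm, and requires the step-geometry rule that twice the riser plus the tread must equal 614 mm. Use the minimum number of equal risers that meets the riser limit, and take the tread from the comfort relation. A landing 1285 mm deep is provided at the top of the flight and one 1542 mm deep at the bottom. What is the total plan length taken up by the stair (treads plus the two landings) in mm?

9207 mm

⌈3726/163⌉ = 23 risers.
R = 3726 ÷ 23 = 162 mm.
From 2R + T = 614: T = 614 − 324 = 290 mm.
23 risers give 22 treads; going = 22 × 290 = 6380 mm.
Add landings: 6380 + 1285 + 1542 = 9207 mm.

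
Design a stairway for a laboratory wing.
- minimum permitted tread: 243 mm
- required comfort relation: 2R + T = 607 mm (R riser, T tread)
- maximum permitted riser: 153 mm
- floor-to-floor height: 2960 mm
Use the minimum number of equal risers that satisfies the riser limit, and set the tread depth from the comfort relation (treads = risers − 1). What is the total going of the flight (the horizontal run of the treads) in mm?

2960 / 153 = 19.35, so 20 risers are needed.
Riser R = 2960 / 20 = 148 mm, within the 153 mm limit.
T = 607 − 2·148 = 311 mm, which satisfies the 243 mm minimum.
Treads = 20 − 1 = 19; going = 19 × 311 = 5909 mm.

5909 mm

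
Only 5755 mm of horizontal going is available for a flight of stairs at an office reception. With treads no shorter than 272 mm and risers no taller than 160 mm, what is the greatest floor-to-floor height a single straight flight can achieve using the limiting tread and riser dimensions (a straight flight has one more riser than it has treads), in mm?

Treads that fit: ⌊5755 / 272⌋ = 21.
Risers = treads + 1 = 22.
Maximum height = 22 × 160 = 3520 mm.

3520 mm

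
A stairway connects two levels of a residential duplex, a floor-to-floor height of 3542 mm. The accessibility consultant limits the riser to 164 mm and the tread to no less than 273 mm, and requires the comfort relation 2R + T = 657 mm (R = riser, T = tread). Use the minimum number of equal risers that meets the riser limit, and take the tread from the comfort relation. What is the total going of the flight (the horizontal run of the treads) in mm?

7035 mm

⌈3542/164⌉ = 22 risers.
Riser R = 3542 / 22 = 161 mm, within the 164 mm limit.
T = 657 − 2·161 = 335 mm, which satisfies the 273 mm minimum.
22 risers give 21 treads; going = 21 × 335 = 7035 mm.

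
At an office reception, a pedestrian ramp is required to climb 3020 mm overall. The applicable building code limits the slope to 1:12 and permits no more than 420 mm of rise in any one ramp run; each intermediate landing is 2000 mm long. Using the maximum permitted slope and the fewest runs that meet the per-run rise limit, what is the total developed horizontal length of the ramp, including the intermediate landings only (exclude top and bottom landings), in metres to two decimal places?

50.24 m

3020 / 420 = 7.190 → round up to 8 ramp runs. That means 7 intermediate landings.
Horizontal run for 3020 mm of rise at 1:12 is 3020 × 12 = 36240 mm.
7 intermediate landings contribute 7 × 2000 = 14000 mm.
Total developed length = 36240 + 14000 = 50240 mm.
= 50.24 m.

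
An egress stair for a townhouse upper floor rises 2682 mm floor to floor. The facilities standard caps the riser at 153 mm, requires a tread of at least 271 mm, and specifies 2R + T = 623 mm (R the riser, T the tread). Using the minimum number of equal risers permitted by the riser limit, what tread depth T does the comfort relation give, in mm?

2682 / 153 = 17.529 → round up to 18 risers.
Riser R = 2682 / 18 = 149 mm, within the 153 mm limit.
Tread T = 623 − 2 × 149 = 325 mm (≥ 271 mm).

325 mm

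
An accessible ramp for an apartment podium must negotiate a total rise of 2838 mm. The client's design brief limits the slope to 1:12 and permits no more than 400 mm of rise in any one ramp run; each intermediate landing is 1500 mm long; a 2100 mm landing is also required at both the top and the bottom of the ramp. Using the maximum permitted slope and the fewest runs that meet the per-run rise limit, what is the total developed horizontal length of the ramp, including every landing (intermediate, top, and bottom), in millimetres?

2838 / 400 = 7.095 → round up to 8 ramp runs. That means 7 intermediate landings.
Horizontal run for 2838 mm of rise at 1:12 is 2838 × 12 = 34056 mm.
Intermediate landings: 7 × 1500 = 10500 mm.
Top and bottom landings: 2 × 2100 = 4200 mm.
Total = 34056 + 10500 + 4200 = 48756 mm.

48756 mm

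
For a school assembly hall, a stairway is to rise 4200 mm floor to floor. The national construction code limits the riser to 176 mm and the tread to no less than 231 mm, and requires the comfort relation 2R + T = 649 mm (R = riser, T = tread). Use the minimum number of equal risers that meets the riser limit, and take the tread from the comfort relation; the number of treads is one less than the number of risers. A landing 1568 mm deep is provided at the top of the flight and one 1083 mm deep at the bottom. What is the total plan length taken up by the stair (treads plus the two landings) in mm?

9528 mm

⌈4200/176⌉ = 24 risers.
Riser R = 4200 / 24 = 175 mm, within the 176 mm limit.
T = 649 − 2·175 = 299 mm, which satisfies the 231 mm minimum.
Going = (24 − 1) × 299 = 6877 mm.
Enclosure = 6877 + 1568 + 1083 = 9528 mm.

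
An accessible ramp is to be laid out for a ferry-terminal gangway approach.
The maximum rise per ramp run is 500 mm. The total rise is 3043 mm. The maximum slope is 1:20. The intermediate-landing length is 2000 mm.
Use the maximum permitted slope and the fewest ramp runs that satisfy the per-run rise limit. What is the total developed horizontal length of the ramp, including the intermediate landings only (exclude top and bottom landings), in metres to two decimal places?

72.86 m

3043 / 500 = 6.086 → round up to 7 ramp runs. That means 6 intermediate landings.
Ramp run (horizontal) at 1:20: 3043 × 20 = 60860 mm.
Intermediate landings: 6 × 2000 = 12000 mm.
Total developed length = 60860 + 12000 = 72860 mm.
= 72.86 m.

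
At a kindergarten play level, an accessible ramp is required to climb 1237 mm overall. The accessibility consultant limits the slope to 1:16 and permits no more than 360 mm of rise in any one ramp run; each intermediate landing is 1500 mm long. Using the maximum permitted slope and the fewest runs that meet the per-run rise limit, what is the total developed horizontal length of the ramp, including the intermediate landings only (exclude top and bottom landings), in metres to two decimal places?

24.29 m

At most 360 each: 1237/360 = 3.44, giving 4 ramp runs. That means 3 intermediate landings.
Horizontal run for 1237 mm of rise at 1:16 is 1237 × 16 = 19792 mm.
Intermediate landings: 3 × 1500 = 4500 mm.
Total developed length = 19792 + 4500 = 24292 mm.
= 24.29 m.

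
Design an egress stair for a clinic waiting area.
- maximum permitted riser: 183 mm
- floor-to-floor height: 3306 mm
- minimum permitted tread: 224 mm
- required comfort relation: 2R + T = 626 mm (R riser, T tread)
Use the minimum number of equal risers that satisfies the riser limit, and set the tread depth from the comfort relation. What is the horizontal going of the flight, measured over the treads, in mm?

⌈3306/183⌉ = 19 risers.
Riser R = 3306 / 19 = 174 mm, within the 183 mm limit.
From 2R + T = 626: T = 626 − 348 = 278 mm.
Treads = 19 − 1 = 18; going = 18 × 278 = 5004 mm.

5004 mm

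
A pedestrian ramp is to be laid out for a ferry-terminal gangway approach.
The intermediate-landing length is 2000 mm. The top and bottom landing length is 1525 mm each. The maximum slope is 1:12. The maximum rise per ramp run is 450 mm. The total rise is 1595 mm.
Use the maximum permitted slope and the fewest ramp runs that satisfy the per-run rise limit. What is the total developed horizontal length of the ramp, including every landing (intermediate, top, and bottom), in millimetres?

28190 mm

⌈1595/450⌉ = 4 ramp runs. That means 3 intermediate landings.
Ramp run (horizontal) at 1:12: 1595 × 12 = 19140 mm.
3 intermediate landings contribute 3 × 2000 = 6000 mm.
Top and bottom landings: 2 × 1525 = 3050 mm.
Total = 19140 + 6000 + 3050 = 28190 mm.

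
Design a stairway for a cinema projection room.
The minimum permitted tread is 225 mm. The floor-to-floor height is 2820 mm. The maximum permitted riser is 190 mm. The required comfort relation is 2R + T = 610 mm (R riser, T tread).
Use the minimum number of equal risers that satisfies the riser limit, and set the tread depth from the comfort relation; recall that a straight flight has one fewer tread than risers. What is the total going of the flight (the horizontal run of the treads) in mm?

2820 / 190 = 14.84, so 15 risers are needed.
Each riser is 2820/15 = 188 mm (≤ 190 mm).
T = 610 − 2·188 = 234 mm, which satisfies the 225 mm minimum.
Going = (15 − 1) × 234 = 3276 mm.

3276 mm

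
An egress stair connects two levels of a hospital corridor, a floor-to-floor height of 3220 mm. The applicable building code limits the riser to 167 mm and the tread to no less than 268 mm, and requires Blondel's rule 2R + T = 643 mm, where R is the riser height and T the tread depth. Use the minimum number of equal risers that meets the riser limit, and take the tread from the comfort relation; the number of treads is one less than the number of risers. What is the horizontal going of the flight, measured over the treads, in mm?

⌈3220/167⌉ = 20 risers.
Each riser is 3220/20 = 161 mm (≤ 167 mm).
T = 643 − 2·161 = 321 mm, which satisfies the 268 mm minimum.
Treads = 20 − 1 = 19; going = 19 × 321 = 6099 mm.

6099 mm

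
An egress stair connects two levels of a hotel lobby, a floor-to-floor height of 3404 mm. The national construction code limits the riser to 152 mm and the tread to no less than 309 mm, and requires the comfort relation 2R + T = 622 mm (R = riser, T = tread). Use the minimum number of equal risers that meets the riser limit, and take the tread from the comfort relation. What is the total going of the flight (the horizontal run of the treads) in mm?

7172 mm

⌈3404/152⌉ = 23 risers.
R = 3404 ÷ 23 = 148 mm.
T = 622 − 2·148 = 326 mm, which satisfies the 309 mm minimum.
Going = (23 − 1) × 326 = 7172 mm.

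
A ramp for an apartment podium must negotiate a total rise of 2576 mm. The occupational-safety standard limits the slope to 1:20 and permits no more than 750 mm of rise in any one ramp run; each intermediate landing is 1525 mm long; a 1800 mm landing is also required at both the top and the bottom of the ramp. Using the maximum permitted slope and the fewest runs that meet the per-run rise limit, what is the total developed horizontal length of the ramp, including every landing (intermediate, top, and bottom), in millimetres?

2576 / 750 = 3.43, so 4 ramp runs are needed. That means 3 intermediate landings.
Ramp run (horizontal) at 1:20: 2576 × 20 = 51520 mm.
Intermediate landings: 3 × 1525 = 4575 mm.
Top and bottom landings: 2 × 1800 = 3600 mm.
Total = 51520 + 4575 + 3600 = 59695 mm.

59695 mm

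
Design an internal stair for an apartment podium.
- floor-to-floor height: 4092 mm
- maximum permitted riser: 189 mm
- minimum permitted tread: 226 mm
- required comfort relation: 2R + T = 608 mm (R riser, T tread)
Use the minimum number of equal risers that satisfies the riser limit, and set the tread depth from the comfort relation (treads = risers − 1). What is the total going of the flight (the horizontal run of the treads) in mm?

⌈4092/189⌉ = 22 risers.
Each riser is 4092/22 = 186 mm (≤ 189 mm).
Tread T = 608 − 2 × 186 = 236 mm (≥ 226 mm).
Treads = 22 − 1 = 21; going = 21 × 236 = 4956 mm.

4956 mm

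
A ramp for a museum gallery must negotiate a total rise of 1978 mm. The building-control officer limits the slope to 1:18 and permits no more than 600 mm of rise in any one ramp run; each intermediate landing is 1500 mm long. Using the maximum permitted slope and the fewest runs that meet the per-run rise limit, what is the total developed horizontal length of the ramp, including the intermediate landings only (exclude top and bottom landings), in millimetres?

⌈1978/600⌉ = 4 ramp runs. That means 3 intermediate landings.
Horizontal run for 1978 mm of rise at 1:18 is 1978 × 18 = 35604 mm.
Intermediate landings: 3 × 1500 = 4500 mm.
Total developed length = 35604 + 4500 = 40104 mm.

40104 mm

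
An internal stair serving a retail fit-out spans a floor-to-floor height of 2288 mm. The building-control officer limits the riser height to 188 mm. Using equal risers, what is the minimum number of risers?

⌈2288/188⌉ = 13 risers.

13 risers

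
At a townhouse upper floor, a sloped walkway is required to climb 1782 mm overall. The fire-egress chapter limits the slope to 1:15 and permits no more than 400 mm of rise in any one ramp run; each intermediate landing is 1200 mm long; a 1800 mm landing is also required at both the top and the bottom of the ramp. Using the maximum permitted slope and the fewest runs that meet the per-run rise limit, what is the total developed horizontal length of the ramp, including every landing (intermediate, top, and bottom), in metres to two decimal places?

At most 400 each: 1782/400 = 4.46, giving 5 ramp runs. That means 4 intermediate landings.
Ramp run (horizontal) at 1:15: 1782 × 15 = 26730 mm.
4 intermediate landings contribute 4 × 1200 = 4800 mm.
Top and bottom landings: 2 × 1800 = 3600 mm.
Total = 26730 + 4800 + 3600 = 35130 mm.
= 35.13 m.

35.13 m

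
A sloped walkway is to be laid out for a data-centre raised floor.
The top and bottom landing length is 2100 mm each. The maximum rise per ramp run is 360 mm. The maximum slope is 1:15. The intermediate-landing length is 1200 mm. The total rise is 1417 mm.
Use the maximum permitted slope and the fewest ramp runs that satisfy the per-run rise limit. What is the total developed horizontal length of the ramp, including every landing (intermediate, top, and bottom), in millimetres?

29055 mm

1417 / 360 = 3.936 → round up to 4 ramp runs. That means 3 intermediate landings.
Ramp run (horizontal) at 1:15: 1417 × 15 = 21255 mm.
Intermediate landings: 3 × 1200 = 3600 mm.
Top and bottom landings: 2 × 2100 = 4200 mm.
Total = 21255 + 3600 + 4200 = 29055 mm.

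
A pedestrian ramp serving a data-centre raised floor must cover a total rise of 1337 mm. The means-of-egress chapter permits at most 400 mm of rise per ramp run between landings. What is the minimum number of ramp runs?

At most 400 each: 1337/400 = 3.34, giving 4 ramp runs.

4 runs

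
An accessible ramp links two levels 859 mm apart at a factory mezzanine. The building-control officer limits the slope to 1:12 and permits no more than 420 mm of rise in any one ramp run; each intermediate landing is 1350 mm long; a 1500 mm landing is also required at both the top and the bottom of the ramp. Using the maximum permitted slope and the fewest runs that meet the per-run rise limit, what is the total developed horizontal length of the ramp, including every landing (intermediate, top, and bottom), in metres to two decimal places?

16.01 m

859 / 420 = 2.045 → round up to 3 ramp runs. That means 2 intermediate landings.
Ramp run (horizontal) at 1:12: 859 × 12 = 10308 mm.
2 intermediate landings contribute 2 × 1350 = 2700 mm.
Top and bottom landings: 2 × 1500 = 3000 mm.
Total = 10308 + 2700 + 3000 = 16008 mm.
= 16.01 m.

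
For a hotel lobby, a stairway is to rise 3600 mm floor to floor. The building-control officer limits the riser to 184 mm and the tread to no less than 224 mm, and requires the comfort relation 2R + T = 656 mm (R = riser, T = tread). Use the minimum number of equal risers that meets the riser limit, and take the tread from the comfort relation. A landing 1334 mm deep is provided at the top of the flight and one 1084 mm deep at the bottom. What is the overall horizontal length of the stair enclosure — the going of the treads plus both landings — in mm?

8042 mm

3600 / 184 = 19.57, so 20 risers are needed.
Riser R = 3600 / 20 = 180 mm, within the 184 mm limit.
From 2R + T = 656: T = 656 − 360 = 296 mm.
Going = (20 − 1) × 296 = 5624 mm.
Add landings: 5624 + 1334 + 1084 = 8042 mm.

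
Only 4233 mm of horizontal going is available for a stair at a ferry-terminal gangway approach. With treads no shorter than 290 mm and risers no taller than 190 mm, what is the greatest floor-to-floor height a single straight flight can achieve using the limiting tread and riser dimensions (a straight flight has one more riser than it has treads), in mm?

Treads that fit: ⌊4233 / 290⌋ = 14.
Risers = treads + 1 = 15.
Maximum height = 15 × 190 = 2850 mm.

2850 mm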